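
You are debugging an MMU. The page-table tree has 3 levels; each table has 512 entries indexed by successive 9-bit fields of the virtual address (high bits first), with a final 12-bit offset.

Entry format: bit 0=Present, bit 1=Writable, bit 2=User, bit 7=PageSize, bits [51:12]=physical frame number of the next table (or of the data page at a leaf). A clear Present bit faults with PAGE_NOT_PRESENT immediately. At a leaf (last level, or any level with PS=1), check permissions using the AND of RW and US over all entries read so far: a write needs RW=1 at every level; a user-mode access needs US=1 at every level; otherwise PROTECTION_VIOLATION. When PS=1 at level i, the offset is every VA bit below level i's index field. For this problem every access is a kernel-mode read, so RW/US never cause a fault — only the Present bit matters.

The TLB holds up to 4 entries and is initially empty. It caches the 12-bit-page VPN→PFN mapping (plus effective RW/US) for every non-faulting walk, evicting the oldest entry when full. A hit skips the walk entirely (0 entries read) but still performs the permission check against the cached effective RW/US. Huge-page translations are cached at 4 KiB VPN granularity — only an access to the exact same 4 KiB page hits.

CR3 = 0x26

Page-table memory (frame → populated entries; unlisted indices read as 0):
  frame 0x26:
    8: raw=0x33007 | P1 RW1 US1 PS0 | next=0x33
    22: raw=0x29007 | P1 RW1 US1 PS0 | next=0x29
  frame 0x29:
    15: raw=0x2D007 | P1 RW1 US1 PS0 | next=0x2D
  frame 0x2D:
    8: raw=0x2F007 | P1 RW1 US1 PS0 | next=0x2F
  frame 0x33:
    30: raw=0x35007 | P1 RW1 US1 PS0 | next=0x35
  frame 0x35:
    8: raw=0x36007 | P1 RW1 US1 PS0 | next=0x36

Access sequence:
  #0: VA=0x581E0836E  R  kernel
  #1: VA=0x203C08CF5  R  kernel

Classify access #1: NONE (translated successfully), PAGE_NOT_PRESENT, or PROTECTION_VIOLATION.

Trace:
#0 VA=0x581E0836E (r,kernel):
  [0] read 0x26 idx=22: raw=0x29007 flags P=1 W=1 U=1 S=0
  [1] read 0x29 idx=15: raw=0x2D007 flags P=1 W=1 U=1 S=0
  [2] read 0x2D idx=8: raw=0x2F007 flags P=1 W=1 U=1 S=0
  → PA=0x2F36E  (3 entries read)
#1 VA=0x203C08CF5 (r,kernel):
  [0] read 0x26 idx=8: raw=0x33007 flags P=1 W=1 U=1 S=0
  [1] read 0x33 idx=30: raw=0x35007 flags P=1 W=1 U=1 S=0
  [2] read 0x35 idx=8: raw=0x36007 flags P=1 W=1 U=1 S=0
  → PA=0x36CF5  (3 entries read)

Access #1 fault: NONE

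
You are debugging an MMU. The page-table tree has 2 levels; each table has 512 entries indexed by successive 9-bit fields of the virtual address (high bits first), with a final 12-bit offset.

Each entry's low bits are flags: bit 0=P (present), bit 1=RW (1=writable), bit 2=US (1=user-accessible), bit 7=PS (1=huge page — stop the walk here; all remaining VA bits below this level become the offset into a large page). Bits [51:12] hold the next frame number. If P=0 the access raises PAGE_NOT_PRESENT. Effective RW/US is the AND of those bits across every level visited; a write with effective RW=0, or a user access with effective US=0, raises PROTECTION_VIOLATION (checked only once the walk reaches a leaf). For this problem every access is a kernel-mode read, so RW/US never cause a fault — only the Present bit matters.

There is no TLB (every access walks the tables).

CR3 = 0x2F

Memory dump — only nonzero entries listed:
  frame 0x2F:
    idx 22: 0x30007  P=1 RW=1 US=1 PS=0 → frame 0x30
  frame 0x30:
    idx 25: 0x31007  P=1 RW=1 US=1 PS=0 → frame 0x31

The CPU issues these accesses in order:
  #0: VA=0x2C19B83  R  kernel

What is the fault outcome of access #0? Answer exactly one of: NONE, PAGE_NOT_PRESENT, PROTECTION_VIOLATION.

Per-access translation:
#0 VA=0x2C19B83 (r,kernel):
  [0] read 0x2F idx=22: raw=0x30007 flags P=1 W=1 U=1 S=0
  [1] read 0x30 idx=25: raw=0x31007 flags P=1 W=1 U=1 S=0
  ⇒ phys 0x31B83  [2 reads]

Access #0 fault: NONE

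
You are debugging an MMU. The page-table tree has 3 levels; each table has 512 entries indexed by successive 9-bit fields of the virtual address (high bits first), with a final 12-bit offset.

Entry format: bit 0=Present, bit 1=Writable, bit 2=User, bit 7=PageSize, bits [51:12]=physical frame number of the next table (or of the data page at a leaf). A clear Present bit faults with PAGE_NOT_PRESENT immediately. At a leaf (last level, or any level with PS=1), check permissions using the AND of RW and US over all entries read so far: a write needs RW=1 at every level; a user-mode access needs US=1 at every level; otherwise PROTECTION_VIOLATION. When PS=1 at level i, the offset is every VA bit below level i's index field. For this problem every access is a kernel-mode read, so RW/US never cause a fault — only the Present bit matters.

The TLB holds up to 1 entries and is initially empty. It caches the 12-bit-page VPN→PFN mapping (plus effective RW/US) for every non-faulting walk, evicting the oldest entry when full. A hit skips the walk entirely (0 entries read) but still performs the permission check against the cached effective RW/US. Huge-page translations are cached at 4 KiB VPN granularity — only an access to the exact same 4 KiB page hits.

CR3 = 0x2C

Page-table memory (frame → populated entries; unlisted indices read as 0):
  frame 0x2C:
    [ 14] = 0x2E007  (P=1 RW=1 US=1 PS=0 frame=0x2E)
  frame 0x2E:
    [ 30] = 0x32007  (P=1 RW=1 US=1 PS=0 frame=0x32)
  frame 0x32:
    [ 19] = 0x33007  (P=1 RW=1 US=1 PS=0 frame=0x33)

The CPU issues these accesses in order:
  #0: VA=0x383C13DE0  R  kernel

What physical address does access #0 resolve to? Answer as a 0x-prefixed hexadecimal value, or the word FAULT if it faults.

Trace:
#0 VA=0x383C13DE0 (r,kernel):
  L0 @0x2C[14] → 0x2E007  P=1,RW=1,US=1,PS=0
  L1 @0x2E[30] → 0x32007  P=1,RW=1,US=1,PS=0
  L2 @0x32[19] → 0x33007  P=1,RW=1,US=1,PS=0
  → PA=0x33DE0  (3 entries read)

Access #0 PA: 0x33DE0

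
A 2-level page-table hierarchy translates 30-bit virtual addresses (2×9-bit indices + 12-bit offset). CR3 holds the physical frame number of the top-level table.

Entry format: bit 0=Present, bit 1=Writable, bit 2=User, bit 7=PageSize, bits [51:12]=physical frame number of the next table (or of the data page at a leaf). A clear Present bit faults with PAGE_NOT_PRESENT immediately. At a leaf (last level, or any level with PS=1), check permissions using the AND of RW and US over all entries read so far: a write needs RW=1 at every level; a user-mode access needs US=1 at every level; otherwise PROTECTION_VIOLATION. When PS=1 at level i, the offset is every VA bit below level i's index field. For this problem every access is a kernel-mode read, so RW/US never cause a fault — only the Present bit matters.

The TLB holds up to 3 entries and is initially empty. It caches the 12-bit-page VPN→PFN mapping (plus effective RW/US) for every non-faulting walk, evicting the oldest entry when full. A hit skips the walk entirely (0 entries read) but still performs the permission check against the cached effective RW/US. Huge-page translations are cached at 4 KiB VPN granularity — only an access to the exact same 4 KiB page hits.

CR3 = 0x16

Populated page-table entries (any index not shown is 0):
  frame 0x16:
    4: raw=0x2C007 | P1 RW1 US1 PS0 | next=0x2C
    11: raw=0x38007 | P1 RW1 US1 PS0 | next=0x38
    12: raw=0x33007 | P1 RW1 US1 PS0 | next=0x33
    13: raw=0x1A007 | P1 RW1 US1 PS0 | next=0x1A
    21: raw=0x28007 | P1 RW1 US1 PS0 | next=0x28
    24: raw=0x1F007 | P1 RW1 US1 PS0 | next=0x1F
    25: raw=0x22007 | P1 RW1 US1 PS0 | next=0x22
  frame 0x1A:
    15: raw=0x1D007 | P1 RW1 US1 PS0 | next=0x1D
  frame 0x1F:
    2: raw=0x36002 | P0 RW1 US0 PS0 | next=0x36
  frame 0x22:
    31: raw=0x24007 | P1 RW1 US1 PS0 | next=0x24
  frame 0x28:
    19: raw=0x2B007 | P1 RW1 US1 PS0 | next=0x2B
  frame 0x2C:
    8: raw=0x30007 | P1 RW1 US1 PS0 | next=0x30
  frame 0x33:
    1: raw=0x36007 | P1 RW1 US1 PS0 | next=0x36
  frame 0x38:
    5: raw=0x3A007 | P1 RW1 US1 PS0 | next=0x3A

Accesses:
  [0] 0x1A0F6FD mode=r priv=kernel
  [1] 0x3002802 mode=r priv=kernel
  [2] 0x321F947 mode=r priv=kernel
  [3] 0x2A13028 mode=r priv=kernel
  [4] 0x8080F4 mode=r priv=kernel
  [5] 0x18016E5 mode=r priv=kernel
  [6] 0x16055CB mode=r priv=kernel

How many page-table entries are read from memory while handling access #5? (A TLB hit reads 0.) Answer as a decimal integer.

Trace:
#0 VA=0x1A0F6FD (r,kernel):
  L0 @0x16[13] → 0x1A007  P=1,RW=1,US=1,PS=0
  L1 @0x1A[15] → 0x1D007  P=1,RW=1,US=1,PS=0
  ✓ 0x1D6FD  — 2 lookups
#1 VA=0x3002802 (r,kernel):
  L0 @0x16[24] → 0x1F007  P=1,RW=1,US=1,PS=0
  L1 @0x1F[2] → 0x36002  P=0,RW=1,US=0,PS=0
  ✗ PAGE_NOT_PRESENT  [2 reads]
#2 VA=0x321F947 (r,kernel):
  L0 @0x16[25] → 0x22007  P=1,RW=1,US=1,PS=0
  L1 @0x22[31] → 0x24007  P=1,RW=1,US=1,PS=0
  ✓ 0x24947  — 2 lookups
#3 VA=0x2A13028 (r,kernel):
  L0 @0x16[21] → 0x28007  P=1,RW=1,US=1,PS=0
  L1 @0x28[19] → 0x2B007  P=1,RW=1,US=1,PS=0
  ✓ 0x2B028  — 2 lookups
#4 VA=0x8080F4 (r,kernel):
  L0 @0x16[4] → 0x2C007  P=1,RW=1,US=1,PS=0
  L1 @0x2C[8] → 0x30007  P=1,RW=1,US=1,PS=0
  ✓ 0x300F4  — 2 lookups
#5 VA=0x18016E5 (r,kernel):
  L0 @0x16[12] → 0x33007  P=1,RW=1,US=1,PS=0
  L1 @0x33[1] → 0x36007  P=1,RW=1,US=1,PS=0
  ✓ 0x366E5  — 2 lookups
#6 VA=0x16055CB (r,kernel):
  L0 @0x16[11] → 0x38007  P=1,RW=1,US=1,PS=0
  L1 @0x38[5] → 0x3A007  P=1,RW=1,US=1,PS=0
  ✓ 0x3A5CB  — 2 lookups

Entries read for #5: 2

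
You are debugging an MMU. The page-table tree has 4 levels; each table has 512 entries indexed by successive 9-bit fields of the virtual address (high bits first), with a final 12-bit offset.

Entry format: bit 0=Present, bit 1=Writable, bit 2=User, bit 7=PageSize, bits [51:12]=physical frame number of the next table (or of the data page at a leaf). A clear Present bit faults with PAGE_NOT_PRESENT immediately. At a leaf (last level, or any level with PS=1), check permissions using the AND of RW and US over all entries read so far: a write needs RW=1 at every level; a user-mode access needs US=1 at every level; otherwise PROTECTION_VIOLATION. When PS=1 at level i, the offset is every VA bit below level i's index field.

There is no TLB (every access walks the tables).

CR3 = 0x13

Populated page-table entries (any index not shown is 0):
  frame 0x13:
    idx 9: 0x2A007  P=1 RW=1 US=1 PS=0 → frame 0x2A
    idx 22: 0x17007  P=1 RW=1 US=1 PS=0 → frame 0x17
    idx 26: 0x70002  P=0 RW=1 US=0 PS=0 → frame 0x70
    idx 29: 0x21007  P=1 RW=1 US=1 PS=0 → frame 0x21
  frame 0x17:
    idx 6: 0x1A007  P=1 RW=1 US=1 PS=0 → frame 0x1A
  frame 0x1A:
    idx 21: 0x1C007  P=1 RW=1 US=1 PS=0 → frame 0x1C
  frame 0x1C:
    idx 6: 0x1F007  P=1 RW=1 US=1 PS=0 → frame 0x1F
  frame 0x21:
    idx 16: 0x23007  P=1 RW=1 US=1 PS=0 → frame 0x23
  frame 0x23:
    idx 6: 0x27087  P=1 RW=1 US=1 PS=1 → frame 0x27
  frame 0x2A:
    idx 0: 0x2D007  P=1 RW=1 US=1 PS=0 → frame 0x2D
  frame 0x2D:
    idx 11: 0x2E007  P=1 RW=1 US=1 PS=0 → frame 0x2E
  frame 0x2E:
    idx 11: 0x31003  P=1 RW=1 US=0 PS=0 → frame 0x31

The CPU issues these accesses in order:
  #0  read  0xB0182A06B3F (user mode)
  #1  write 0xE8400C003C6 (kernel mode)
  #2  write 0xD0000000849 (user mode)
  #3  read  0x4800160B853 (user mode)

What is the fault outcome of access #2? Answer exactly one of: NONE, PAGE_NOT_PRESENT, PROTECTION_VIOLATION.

Trace:
#0 VA=0xB0182A06B3F (r,user):
  lvl0: tbl 0x13, slot 22 ⇒ 0x17007 (P1/RW1/US1/PS0)
  lvl1: tbl 0x17, slot 6 ⇒ 0x1A007 (P1/RW1/US1/PS0)
  lvl2: tbl 0x1A, slot 21 ⇒ 0x1C007 (P1/RW1/US1/PS0)
  lvl3: tbl 0x1C, slot 6 ⇒ 0x1F007 (P1/RW1/US1/PS0)
  ✓ 0x1FB3F  — 4 lookups
#1 VA=0xE8400C003C6 (w,kernel):
  lvl0: tbl 0x13, slot 29 ⇒ 0x21007 (P1/RW1/US1/PS0)
  lvl1: tbl 0x21, slot 16 ⇒ 0x23007 (P1/RW1/US1/PS0)
  lvl2: tbl 0x23, slot 6 ⇒ 0x27087 (P1/RW1/US1/PS1)
  ✓ 0x273C6 (huge @L2)  — 3 lookups
#2 VA=0xD0000000849 (w,user):
  lvl0: tbl 0x13, slot 26 ⇒ 0x70002 (P0/RW1/US0/PS0)
  ⇒ fault: PAGE_NOT_PRESENT  — 1 lookups
#3 VA=0x4800160B853 (r,user):
  lvl0: tbl 0x13, slot 9 ⇒ 0x2A007 (P1/RW1/US1/PS0)
  lvl1: tbl 0x2A, slot 0 ⇒ 0x2D007 (P1/RW1/US1/PS0)
  lvl2: tbl 0x2D, slot 11 ⇒ 0x2E007 (P1/RW1/US1/PS0)
  lvl3: tbl 0x2E, slot 11 ⇒ 0x31003 (P1/RW1/US0/PS0)
  ⇒ fault: PROTECTION_VIOLATION  — 4 lookups

Access #2 fault: PAGE_NOT_PRESENT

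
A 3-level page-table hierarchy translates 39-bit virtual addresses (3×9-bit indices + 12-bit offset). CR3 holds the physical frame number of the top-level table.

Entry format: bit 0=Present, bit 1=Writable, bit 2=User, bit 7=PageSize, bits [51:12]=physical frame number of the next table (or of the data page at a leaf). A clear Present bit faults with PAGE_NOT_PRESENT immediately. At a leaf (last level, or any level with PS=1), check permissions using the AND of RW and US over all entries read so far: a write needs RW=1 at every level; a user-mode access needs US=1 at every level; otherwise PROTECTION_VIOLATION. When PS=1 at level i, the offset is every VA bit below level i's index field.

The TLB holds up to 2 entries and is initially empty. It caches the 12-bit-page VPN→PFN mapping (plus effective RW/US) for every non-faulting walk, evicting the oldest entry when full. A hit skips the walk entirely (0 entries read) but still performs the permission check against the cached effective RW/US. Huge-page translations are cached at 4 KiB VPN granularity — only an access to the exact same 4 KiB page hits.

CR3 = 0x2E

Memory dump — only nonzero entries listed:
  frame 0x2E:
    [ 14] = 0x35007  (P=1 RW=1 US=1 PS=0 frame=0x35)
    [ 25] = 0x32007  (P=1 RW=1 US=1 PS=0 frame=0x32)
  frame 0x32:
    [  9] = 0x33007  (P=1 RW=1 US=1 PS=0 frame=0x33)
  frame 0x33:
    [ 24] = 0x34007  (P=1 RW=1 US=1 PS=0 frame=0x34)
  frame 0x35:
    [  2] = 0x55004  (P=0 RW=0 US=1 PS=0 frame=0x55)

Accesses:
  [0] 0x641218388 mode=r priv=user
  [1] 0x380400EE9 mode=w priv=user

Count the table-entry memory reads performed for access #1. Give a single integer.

Trace:
#0 VA=0x641218388 (r,user):
  L0 @0x2E[25] → 0x32007  P=1,RW=1,US=1,PS=0
  L1 @0x32[9] → 0x33007  P=1,RW=1,US=1,PS=0
  L2 @0x33[24] → 0x34007  P=1,RW=1,US=1,PS=0
  ✓ 0x34388  — 3 lookups
#1 VA=0x380400EE9 (w,user):
  L0 @0x2E[14] → 0x35007  P=1,RW=1,US=1,PS=0
  L1 @0x35[2] → 0x55004  P=0,RW=0,US=1,PS=0
  → PAGE_NOT_PRESENT  (2 entries read)

Entries read for #1: 2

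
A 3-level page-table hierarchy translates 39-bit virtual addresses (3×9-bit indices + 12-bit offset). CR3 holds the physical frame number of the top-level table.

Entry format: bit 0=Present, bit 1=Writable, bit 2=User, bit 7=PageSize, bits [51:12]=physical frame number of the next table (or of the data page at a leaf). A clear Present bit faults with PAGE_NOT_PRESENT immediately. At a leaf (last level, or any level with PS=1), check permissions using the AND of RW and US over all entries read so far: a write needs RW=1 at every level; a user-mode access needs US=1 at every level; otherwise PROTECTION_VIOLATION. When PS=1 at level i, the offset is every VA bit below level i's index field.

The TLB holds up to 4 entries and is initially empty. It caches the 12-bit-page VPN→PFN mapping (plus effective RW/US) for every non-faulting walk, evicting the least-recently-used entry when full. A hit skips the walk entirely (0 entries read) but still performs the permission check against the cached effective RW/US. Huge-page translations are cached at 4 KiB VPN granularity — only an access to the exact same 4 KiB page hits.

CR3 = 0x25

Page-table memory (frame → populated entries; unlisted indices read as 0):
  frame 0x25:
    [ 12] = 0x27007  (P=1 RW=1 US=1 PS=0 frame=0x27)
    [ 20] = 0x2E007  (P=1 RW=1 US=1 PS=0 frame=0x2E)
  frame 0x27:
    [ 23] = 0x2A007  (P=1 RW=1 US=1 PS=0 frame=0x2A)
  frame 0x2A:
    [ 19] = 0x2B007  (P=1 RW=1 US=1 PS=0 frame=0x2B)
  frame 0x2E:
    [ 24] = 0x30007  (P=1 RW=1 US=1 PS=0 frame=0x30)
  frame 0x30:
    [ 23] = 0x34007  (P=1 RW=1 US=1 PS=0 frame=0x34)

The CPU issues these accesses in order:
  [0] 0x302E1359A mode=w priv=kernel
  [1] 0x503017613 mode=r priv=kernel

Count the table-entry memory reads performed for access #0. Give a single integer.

Trace:
#0 VA=0x302E1359A (w,kernel):
  lvl0: tbl 0x25, slot 12 ⇒ 0x27007 (P1/RW1/US1/PS0)
  lvl1: tbl 0x27, slot 23 ⇒ 0x2A007 (P1/RW1/US1/PS0)
  lvl2: tbl 0x2A, slot 19 ⇒ 0x2B007 (P1/RW1/US1/PS0)
  ⇒ phys 0x2B59A  [3 reads]
#1 VA=0x503017613 (r,kernel):
  lvl0: tbl 0x25, slot 20 ⇒ 0x2E007 (P1/RW1/US1/PS0)
  lvl1: tbl 0x2E, slot 24 ⇒ 0x30007 (P1/RW1/US1/PS0)
  lvl2: tbl 0x30, slot 23 ⇒ 0x34007 (P1/RW1/US1/PS0)
  ⇒ phys 0x34613  [3 reads]

Entries read for #0: 3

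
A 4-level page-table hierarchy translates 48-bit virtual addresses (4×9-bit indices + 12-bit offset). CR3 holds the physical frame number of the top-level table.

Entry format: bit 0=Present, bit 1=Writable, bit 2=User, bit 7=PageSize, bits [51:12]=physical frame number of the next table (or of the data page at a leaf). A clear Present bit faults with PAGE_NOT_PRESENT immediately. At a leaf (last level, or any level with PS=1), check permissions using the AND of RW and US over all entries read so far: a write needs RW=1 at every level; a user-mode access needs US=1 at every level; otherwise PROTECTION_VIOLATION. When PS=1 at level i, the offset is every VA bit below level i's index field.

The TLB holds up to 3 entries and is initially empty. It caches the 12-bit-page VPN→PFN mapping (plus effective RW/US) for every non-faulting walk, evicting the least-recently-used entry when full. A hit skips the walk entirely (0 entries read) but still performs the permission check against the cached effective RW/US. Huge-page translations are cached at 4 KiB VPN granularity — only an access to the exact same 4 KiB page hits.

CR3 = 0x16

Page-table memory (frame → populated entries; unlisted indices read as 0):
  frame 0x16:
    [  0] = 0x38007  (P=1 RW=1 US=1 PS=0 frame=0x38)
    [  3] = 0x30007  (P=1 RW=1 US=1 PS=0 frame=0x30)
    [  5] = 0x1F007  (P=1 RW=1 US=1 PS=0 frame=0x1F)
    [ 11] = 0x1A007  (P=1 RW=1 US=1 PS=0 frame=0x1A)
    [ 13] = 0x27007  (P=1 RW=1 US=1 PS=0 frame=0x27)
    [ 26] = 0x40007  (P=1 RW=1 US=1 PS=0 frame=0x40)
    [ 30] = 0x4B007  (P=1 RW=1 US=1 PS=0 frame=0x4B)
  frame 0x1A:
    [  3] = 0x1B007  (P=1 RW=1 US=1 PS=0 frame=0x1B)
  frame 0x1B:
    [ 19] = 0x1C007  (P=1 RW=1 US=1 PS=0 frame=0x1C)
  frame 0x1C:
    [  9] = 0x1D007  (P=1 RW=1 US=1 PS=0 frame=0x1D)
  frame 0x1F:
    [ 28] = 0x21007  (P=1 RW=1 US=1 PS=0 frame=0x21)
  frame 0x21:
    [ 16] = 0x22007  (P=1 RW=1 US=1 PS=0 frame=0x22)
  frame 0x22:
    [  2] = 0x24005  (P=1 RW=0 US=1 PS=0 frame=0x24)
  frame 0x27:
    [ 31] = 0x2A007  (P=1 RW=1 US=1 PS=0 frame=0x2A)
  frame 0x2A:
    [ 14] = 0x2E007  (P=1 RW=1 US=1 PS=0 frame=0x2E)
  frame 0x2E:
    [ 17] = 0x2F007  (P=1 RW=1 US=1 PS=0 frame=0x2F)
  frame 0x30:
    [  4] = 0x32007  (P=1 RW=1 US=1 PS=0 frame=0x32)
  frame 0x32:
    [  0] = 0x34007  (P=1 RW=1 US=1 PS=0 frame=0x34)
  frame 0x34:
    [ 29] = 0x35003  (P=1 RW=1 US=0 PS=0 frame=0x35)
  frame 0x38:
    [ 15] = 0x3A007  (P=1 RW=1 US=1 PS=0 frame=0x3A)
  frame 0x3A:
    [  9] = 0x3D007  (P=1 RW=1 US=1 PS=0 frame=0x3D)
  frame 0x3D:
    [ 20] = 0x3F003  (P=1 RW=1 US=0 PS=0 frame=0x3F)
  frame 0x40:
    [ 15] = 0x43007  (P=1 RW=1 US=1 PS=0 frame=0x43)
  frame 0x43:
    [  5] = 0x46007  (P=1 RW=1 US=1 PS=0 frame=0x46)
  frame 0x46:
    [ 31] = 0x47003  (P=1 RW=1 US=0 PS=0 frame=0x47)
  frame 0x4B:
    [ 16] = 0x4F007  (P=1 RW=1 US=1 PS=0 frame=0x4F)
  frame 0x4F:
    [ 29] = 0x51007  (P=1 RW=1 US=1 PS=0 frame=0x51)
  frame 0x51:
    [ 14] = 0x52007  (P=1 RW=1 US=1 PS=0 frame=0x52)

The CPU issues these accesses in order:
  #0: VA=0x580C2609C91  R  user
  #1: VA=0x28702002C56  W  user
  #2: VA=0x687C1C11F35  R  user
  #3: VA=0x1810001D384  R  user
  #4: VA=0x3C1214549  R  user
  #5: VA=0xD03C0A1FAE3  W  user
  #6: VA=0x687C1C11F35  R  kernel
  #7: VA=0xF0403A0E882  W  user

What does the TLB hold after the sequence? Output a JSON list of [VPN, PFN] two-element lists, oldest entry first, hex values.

Trace:
#0 VA=0x580C2609C91 (r,user):
  L0 @0x16[11] → 0x1A007  P=1,RW=1,US=1,PS=0
  L1 @0x1A[3] → 0x1B007  P=1,RW=1,US=1,PS=0
  L2 @0x1B[19] → 0x1C007  P=1,RW=1,US=1,PS=0
  L3 @0x1C[9] → 0x1D007  P=1,RW=1,US=1,PS=0
  ✓ 0x1DC91  — 4 lookups
#1 VA=0x28702002C56 (w,user):
  L0 @0x16[5] → 0x1F007  P=1,RW=1,US=1,PS=0
  L1 @0x1F[28] → 0x21007  P=1,RW=1,US=1,PS=0
  L2 @0x21[16] → 0x22007  P=1,RW=1,US=1,PS=0
  L3 @0x22[2] → 0x24005  P=1,RW=0,US=1,PS=0
  ✗ PROTECTION_VIOLATION  [4 reads]
#2 VA=0x687C1C11F35 (r,user):
  L0 @0x16[13] → 0x27007  P=1,RW=1,US=1,PS=0
  L1 @0x27[31] → 0x2A007  P=1,RW=1,US=1,PS=0
  L2 @0x2A[14] → 0x2E007  P=1,RW=1,US=1,PS=0
  L3 @0x2E[17] → 0x2F007  P=1,RW=1,US=1,PS=0
  ✓ 0x2FF35  — 4 lookups
#3 VA=0x1810001D384 (r,user):
  L0 @0x16[3] → 0x30007  P=1,RW=1,US=1,PS=0
  L1 @0x30[4] → 0x32007  P=1,RW=1,US=1,PS=0
  L2 @0x32[0] → 0x34007  P=1,RW=1,US=1,PS=0
  L3 @0x34[29] → 0x35003  P=1,RW=1,US=0,PS=0
  ✗ PROTECTION_VIOLATION  [4 reads]
#4 VA=0x3C1214549 (r,user):
  L0 @0x16[0] → 0x38007  P=1,RW=1,US=1,PS=0
  L1 @0x38[15] → 0x3A007  P=1,RW=1,US=1,PS=0
  L2 @0x3A[9] → 0x3D007  P=1,RW=1,US=1,PS=0
  L3 @0x3D[20] → 0x3F003  P=1,RW=1,US=0,PS=0
  ✗ PROTECTION_VIOLATION  [4 reads]
#5 VA=0xD03C0A1FAE3 (w,user):
  L0 @0x16[26] → 0x40007  P=1,RW=1,US=1,PS=0
  L1 @0x40[15] → 0x43007  P=1,RW=1,US=1,PS=0
  L2 @0x43[5] → 0x46007  P=1,RW=1,US=1,PS=0
  L3 @0x46[31] → 0x47003  P=1,RW=1,US=0,PS=0
  ✗ PROTECTION_VIOLATION  [4 reads]
#6 VA=0x687C1C11F35 (r,kernel):
  TLB hit vpn=0x687C1C11 → PA=0x2FF35
#7 VA=0xF0403A0E882 (w,user):
  L0 @0x16[30] → 0x4B007  P=1,RW=1,US=1,PS=0
  L1 @0x4B[16] → 0x4F007  P=1,RW=1,US=1,PS=0
  L2 @0x4F[29] → 0x51007  P=1,RW=1,US=1,PS=0
  L3 @0x51[14] → 0x52007  P=1,RW=1,US=1,PS=0
  ✓ 0x52882  — 4 lookups

TLB: [["0x580C2609", "0x1D"], ["0x687C1C11", "0x2F"], ["0xF0403A0E", "0x52"]]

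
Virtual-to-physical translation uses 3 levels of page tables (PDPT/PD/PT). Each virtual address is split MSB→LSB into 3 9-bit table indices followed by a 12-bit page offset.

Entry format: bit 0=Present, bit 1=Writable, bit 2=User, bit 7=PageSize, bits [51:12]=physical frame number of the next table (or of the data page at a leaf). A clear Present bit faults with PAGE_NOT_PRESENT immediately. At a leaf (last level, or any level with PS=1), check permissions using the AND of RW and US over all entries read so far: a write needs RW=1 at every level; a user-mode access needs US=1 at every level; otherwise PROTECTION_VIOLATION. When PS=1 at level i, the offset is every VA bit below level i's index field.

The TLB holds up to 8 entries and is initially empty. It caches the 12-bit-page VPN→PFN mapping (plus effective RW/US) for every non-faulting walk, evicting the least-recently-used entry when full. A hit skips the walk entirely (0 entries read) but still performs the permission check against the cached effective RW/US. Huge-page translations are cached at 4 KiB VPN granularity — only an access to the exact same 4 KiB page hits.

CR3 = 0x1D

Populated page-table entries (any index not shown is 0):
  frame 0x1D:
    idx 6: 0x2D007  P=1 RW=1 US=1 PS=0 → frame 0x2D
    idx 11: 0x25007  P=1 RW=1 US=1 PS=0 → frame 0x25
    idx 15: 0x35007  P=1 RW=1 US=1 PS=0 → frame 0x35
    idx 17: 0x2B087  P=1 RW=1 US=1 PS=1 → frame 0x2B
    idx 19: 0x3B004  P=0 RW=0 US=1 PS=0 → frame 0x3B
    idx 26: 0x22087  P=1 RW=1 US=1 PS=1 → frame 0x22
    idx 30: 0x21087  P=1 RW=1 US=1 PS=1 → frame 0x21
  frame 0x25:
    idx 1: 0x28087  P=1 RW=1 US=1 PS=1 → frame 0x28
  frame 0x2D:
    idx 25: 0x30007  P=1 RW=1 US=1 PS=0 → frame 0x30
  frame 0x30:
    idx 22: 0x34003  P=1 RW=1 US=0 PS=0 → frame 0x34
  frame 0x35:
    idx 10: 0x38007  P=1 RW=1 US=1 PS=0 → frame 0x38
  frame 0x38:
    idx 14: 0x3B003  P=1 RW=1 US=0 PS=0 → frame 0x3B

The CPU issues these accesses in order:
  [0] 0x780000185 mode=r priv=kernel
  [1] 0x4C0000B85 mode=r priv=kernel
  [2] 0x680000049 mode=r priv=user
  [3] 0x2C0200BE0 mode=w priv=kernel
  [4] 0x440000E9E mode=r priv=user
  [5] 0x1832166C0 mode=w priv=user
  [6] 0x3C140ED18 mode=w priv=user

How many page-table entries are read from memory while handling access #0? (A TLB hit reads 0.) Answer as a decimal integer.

Per-access translation:
#0 VA=0x780000185 (r,kernel):
  lvl0: tbl 0x1D, slot 30 ⇒ 0x21087 (P1/RW1/US1/PS1)
  ⇒ phys 0x21185 (huge @L0)  [1 reads]
#1 VA=0x4C0000B85 (r,kernel):
  lvl0: tbl 0x1D, slot 19 ⇒ 0x3B004 (P0/RW0/US1/PS0)
  ⇒ fault: PAGE_NOT_PRESENT  — 1 lookups
#2 VA=0x680000049 (r,user):
  lvl0: tbl 0x1D, slot 26 ⇒ 0x22087 (P1/RW1/US1/PS1)
  ⇒ phys 0x22049 (huge @L0)  [1 reads]
#3 VA=0x2C0200BE0 (w,kernel):
  lvl0: tbl 0x1D, slot 11 ⇒ 0x25007 (P1/RW1/US1/PS0)
  lvl1: tbl 0x25, slot 1 ⇒ 0x28087 (P1/RW1/US1/PS1)
  ⇒ phys 0x28BE0 (huge @L1)  [2 reads]
#4 VA=0x440000E9E (r,user):
  lvl0: tbl 0x1D, slot 17 ⇒ 0x2B087 (P1/RW1/US1/PS1)
  ⇒ phys 0x2BE9E (huge @L0)  [1 reads]
#5 VA=0x1832166C0 (w,user):
  lvl0: tbl 0x1D, slot 6 ⇒ 0x2D007 (P1/RW1/US1/PS0)
  lvl1: tbl 0x2D, slot 25 ⇒ 0x30007 (P1/RW1/US1/PS0)
  lvl2: tbl 0x30, slot 22 ⇒ 0x34003 (P1/RW1/US0/PS0)
  ⇒ fault: PROTECTION_VIOLATION  — 3 lookups
#6 VA=0x3C140ED18 (w,user):
  lvl0: tbl 0x1D, slot 15 ⇒ 0x35007 (P1/RW1/US1/PS0)
  lvl1: tbl 0x35, slot 10 ⇒ 0x38007 (P1/RW1/US1/PS0)
  lvl2: tbl 0x38, slot 14 ⇒ 0x3B003 (P1/RW1/US0/PS0)
  ⇒ fault: PROTECTION_VIOLATION  — 3 lookups

Entries read for #0: 1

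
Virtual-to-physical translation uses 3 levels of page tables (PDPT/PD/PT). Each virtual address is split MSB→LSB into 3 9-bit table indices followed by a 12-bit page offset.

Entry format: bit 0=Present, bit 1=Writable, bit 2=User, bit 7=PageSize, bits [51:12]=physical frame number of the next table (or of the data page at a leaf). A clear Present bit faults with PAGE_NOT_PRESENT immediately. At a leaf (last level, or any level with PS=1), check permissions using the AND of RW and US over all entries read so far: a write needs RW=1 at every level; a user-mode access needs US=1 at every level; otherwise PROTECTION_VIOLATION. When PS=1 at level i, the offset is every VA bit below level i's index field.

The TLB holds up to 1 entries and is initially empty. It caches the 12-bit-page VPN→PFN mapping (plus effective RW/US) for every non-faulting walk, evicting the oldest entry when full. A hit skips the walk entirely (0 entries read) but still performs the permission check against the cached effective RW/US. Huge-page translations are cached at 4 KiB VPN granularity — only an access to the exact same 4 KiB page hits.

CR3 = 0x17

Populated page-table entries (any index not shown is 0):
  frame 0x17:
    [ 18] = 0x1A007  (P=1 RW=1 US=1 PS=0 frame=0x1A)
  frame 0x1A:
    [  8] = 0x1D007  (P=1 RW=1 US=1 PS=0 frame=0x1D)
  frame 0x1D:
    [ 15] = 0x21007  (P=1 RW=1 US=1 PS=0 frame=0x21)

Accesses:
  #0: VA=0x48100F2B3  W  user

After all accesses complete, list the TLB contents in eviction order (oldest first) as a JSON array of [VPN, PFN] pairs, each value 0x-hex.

Trace:
#0 VA=0x48100F2B3 (w,user):
  L0 @0x17[18] → 0x1A007  P=1,RW=1,US=1,PS=0
  L1 @0x1A[8] → 0x1D007  P=1,RW=1,US=1,PS=0
  L2 @0x1D[15] → 0x21007  P=1,RW=1,US=1,PS=0
  → PA=0x212B3  (3 entries read)

TLB: [["0x48100F", "0x21"]]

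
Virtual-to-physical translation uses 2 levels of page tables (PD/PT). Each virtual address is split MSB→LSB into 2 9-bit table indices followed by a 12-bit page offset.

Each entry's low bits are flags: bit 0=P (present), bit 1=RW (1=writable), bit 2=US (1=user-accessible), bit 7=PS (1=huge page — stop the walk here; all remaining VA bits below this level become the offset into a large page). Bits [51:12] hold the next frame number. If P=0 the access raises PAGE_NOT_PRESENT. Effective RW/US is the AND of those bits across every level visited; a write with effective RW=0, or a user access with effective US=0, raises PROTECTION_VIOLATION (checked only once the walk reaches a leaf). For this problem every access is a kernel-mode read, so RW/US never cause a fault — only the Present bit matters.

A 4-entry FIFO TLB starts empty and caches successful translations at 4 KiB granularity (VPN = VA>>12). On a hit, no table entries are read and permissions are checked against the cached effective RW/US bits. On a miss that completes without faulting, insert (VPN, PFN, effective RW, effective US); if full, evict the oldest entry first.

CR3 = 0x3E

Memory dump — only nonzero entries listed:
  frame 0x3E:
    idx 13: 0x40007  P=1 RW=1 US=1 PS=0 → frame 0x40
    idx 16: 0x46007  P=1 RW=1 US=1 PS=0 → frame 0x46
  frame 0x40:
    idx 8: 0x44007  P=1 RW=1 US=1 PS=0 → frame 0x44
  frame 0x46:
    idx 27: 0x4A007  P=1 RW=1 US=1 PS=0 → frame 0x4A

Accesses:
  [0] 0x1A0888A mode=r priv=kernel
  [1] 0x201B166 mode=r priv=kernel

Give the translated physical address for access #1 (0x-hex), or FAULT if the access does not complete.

Walk each access:
#0 VA=0x1A0888A (r,kernel):
  lvl0: tbl 0x3E, slot 13 ⇒ 0x40007 (P1/RW1/US1/PS0)
  lvl1: tbl 0x40, slot 8 ⇒ 0x44007 (P1/RW1/US1/PS0)
  ✓ 0x4488A  — 2 lookups
#1 VA=0x201B166 (r,kernel):
  lvl0: tbl 0x3E, slot 16 ⇒ 0x46007 (P1/RW1/US1/PS0)
  lvl1: tbl 0x46, slot 27 ⇒ 0x4A007 (P1/RW1/US1/PS0)
  ✓ 0x4A166  — 2 lookups

Access #1 PA: 0x4A166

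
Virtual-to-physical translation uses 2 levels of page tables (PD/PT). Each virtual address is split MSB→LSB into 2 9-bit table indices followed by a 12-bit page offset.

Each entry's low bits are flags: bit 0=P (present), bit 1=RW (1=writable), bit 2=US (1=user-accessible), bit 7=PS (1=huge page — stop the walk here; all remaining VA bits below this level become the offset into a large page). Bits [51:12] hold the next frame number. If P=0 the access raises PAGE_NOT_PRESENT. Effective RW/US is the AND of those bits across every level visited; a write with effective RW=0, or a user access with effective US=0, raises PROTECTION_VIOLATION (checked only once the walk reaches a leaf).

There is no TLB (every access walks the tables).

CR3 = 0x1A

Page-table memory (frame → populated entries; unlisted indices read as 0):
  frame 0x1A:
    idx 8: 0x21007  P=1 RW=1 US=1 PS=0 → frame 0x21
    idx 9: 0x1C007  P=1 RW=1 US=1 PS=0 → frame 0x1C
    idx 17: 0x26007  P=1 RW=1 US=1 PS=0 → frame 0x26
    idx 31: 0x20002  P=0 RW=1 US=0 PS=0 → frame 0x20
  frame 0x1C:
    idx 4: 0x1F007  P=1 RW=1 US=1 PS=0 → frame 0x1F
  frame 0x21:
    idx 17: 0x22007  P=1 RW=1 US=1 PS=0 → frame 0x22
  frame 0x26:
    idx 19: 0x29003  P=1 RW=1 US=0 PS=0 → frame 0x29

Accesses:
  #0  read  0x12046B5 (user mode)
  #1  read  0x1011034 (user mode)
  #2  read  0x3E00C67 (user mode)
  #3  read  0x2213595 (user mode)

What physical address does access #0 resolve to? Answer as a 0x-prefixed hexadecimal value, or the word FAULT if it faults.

Trace:
#0 VA=0x12046B5 (r,user):
  lvl0: tbl 0x1A, slot 9 ⇒ 0x1C007 (P1/RW1/US1/PS0)
  lvl1: tbl 0x1C, slot 4 ⇒ 0x1F007 (P1/RW1/US1/PS0)
  → PA=0x1F6B5  (2 entries read)
#1 VA=0x1011034 (r,user):
  lvl0: tbl 0x1A, slot 8 ⇒ 0x21007 (P1/RW1/US1/PS0)
  lvl1: tbl 0x21, slot 17 ⇒ 0x22007 (P1/RW1/US1/PS0)
  → PA=0x22034  (2 entries read)
#2 VA=0x3E00C67 (r,user):
  lvl0: tbl 0x1A, slot 31 ⇒ 0x20002 (P0/RW1/US0/PS0)
  → PAGE_NOT_PRESENT  (1 entries read)
#3 VA=0x2213595 (r,user):
  lvl0: tbl 0x1A, slot 17 ⇒ 0x26007 (P1/RW1/US1/PS0)
  lvl1: tbl 0x26, slot 19 ⇒ 0x29003 (P1/RW1/US0/PS0)
  → PROTECTION_VIOLATION  (2 entries read)

Access #0 PA: 0x1F6B5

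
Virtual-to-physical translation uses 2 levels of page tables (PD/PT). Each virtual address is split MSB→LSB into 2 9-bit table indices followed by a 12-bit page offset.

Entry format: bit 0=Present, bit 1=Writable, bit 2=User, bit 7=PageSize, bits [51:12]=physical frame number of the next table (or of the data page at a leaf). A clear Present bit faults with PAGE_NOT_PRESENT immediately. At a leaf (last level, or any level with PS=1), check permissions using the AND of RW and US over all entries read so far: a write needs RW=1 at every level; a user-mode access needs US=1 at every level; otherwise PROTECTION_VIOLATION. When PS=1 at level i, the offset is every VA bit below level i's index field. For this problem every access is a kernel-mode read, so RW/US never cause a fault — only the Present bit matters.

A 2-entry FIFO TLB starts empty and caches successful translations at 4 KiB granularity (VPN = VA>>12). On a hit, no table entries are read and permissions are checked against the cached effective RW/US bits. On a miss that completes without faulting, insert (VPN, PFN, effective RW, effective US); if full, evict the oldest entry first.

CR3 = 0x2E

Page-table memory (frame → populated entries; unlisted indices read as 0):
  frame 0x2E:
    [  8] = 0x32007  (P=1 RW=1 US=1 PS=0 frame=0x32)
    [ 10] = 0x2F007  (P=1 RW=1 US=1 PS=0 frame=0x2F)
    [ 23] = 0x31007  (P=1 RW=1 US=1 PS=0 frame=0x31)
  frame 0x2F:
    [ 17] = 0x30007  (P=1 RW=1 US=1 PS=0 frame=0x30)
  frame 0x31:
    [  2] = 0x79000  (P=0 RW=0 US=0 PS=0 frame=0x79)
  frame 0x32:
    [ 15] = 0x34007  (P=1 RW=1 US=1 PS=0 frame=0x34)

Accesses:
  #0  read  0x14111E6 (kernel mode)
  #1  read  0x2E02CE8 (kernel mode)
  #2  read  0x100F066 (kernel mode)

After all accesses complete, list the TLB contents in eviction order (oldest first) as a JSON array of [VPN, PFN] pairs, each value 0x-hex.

Walk each access:
#0 VA=0x14111E6 (r,kernel):
  lvl0: tbl 0x2E, slot 10 ⇒ 0x2F007 (P1/RW1/US1/PS0)
  lvl1: tbl 0x2F, slot 17 ⇒ 0x30007 (P1/RW1/US1/PS0)
  ⇒ phys 0x301E6  [2 reads]
#1 VA=0x2E02CE8 (r,kernel):
  lvl0: tbl 0x2E, slot 23 ⇒ 0x31007 (P1/RW1/US1/PS0)
  lvl1: tbl 0x31, slot 2 ⇒ 0x79000 (P0/RW0/US0/PS0)
  → PAGE_NOT_PRESENT  (2 entries read)
#2 VA=0x100F066 (r,kernel):
  lvl0: tbl 0x2E, slot 8 ⇒ 0x32007 (P1/RW1/US1/PS0)
  lvl1: tbl 0x32, slot 15 ⇒ 0x34007 (P1/RW1/US1/PS0)
  ⇒ phys 0x34066  [2 reads]

TLB: [["0x1411", "0x30"], ["0x100F", "0x34"]]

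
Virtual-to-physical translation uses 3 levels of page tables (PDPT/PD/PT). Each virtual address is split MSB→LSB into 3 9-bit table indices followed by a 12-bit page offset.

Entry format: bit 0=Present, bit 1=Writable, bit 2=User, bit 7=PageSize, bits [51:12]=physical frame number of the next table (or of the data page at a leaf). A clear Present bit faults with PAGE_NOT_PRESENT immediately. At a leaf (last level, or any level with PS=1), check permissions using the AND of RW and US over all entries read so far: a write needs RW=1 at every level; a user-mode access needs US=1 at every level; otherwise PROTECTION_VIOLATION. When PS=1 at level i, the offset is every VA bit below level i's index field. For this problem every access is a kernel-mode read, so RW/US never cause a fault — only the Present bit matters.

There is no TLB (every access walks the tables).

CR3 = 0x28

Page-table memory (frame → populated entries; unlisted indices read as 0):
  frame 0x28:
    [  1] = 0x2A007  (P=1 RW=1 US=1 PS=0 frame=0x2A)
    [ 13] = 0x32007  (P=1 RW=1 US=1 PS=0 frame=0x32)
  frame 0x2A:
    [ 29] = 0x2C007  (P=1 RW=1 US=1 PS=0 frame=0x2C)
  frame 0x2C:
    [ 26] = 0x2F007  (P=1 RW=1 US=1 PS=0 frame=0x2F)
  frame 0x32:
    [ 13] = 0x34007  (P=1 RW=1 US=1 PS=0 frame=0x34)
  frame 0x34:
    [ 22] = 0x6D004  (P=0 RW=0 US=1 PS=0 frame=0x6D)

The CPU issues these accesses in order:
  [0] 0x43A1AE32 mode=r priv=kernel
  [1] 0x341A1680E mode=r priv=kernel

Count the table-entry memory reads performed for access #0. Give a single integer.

Walk each access:
#0 VA=0x43A1AE32 (r,kernel):
  [0] read 0x28 idx=1: raw=0x2A007 flags P=1 W=1 U=1 S=0
  [1] read 0x2A idx=29: raw=0x2C007 flags P=1 W=1 U=1 S=0
  [2] read 0x2C idx=26: raw=0x2F007 flags P=1 W=1 U=1 S=0
  → PA=0x2FE32  (3 entries read)
#1 VA=0x341A1680E (r,kernel):
  [0] read 0x28 idx=13: raw=0x32007 flags P=1 W=1 U=1 S=0
  [1] read 0x32 idx=13: raw=0x34007 flags P=1 W=1 U=1 S=0
  [2] read 0x34 idx=22: raw=0x6D004 flags P=0 W=0 U=1 S=0
  → PAGE_NOT_PRESENT  (3 entries read)

Entries read for #0: 3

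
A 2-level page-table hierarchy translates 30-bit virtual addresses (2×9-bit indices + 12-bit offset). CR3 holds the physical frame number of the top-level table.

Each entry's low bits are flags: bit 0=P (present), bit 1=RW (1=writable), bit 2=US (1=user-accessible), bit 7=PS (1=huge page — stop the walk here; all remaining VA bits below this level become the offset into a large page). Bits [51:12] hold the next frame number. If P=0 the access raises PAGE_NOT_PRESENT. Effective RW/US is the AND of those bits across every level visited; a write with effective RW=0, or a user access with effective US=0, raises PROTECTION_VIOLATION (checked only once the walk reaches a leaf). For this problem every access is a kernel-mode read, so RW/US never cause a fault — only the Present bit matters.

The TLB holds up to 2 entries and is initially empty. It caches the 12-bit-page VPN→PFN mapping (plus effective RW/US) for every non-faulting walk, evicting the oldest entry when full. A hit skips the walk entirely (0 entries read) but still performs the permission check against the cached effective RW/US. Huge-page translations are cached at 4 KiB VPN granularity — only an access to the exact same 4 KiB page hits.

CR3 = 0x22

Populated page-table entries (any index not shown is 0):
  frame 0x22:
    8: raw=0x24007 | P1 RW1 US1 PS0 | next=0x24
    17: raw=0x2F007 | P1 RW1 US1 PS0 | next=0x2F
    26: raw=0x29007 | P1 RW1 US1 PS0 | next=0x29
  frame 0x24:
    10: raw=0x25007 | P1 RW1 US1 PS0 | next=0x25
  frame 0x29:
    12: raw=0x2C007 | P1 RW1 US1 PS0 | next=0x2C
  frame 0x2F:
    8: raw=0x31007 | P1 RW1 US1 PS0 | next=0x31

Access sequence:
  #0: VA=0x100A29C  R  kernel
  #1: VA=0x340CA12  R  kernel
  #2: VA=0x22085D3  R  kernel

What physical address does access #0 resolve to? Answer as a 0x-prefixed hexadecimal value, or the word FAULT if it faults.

Per-access translation:
#0 VA=0x100A29C (r,kernel):
  [0] read 0x22 idx=8: raw=0x24007 flags P=1 W=1 U=1 S=0
  [1] read 0x24 idx=10: raw=0x25007 flags P=1 W=1 U=1 S=0
  → PA=0x2529C  (2 entries read)
#1 VA=0x340CA12 (r,kernel):
  [0] read 0x22 idx=26: raw=0x29007 flags P=1 W=1 U=1 S=0
  [1] read 0x29 idx=12: raw=0x2C007 flags P=1 W=1 U=1 S=0
  → PA=0x2CA12  (2 entries read)
#2 VA=0x22085D3 (r,kernel):
  [0] read 0x22 idx=17: raw=0x2F007 flags P=1 W=1 U=1 S=0
  [1] read 0x2F idx=8: raw=0x31007 flags P=1 W=1 U=1 S=0
  → PA=0x315D3  (2 entries read)

Access #0 PA: 0x2529C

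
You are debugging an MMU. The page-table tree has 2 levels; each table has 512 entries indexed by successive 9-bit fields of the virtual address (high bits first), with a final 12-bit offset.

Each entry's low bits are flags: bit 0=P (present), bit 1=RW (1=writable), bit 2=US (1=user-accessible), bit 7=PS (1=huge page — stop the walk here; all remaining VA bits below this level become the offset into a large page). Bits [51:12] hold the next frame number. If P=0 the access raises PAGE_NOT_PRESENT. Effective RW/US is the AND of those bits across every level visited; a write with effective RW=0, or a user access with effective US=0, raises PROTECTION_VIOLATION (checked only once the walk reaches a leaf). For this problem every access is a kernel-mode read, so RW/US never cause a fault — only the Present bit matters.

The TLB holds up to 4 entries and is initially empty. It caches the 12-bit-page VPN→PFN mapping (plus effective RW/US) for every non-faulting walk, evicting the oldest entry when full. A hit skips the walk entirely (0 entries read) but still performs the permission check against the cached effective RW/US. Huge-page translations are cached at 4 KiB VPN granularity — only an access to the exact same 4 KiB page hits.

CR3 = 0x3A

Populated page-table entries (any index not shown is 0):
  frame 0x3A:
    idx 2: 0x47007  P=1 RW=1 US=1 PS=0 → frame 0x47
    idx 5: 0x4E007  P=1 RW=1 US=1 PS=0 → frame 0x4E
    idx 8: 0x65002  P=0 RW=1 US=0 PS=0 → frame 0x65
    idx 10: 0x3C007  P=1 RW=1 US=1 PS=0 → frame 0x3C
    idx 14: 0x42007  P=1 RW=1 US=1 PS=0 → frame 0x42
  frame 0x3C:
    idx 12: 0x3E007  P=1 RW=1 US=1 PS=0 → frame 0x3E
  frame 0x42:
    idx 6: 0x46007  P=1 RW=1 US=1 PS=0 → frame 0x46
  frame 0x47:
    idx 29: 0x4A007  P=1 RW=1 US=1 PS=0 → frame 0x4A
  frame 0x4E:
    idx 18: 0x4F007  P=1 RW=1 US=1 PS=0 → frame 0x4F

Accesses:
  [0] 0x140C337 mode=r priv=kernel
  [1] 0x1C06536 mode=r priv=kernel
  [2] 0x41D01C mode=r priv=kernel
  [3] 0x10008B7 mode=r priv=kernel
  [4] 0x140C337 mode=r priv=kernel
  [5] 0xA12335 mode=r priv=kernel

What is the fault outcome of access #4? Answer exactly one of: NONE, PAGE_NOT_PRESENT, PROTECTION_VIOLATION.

Trace:
#0 VA=0x140C337 (r,kernel):
  L0 @0x3A[10] → 0x3C007  P=1,RW=1,US=1,PS=0
  L1 @0x3C[12] → 0x3E007  P=1,RW=1,US=1,PS=0
  ✓ 0x3E337  — 2 lookups
#1 VA=0x1C06536 (r,kernel):
  L0 @0x3A[14] → 0x42007  P=1,RW=1,US=1,PS=0
  L1 @0x42[6] → 0x46007  P=1,RW=1,US=1,PS=0
  ✓ 0x46536  — 2 lookups
#2 VA=0x41D01C (r,kernel):
  L0 @0x3A[2] → 0x47007  P=1,RW=1,US=1,PS=0
  L1 @0x47[29] → 0x4A007  P=1,RW=1,US=1,PS=0
  ✓ 0x4A01C  — 2 lookups
#3 VA=0x10008B7 (r,kernel):
  L0 @0x3A[8] → 0x65002  P=0,RW=1,US=0,PS=0
  ✗ PAGE_NOT_PRESENT  [1 reads]
#4 VA=0x140C337 (r,kernel):
  TLB hit vpn=0x140C → PA=0x3E337
#5 VA=0xA12335 (r,kernel):
  L0 @0x3A[5] → 0x4E007  P=1,RW=1,US=1,PS=0
  L1 @0x4E[18] → 0x4F007  P=1,RW=1,US=1,PS=0
  ✓ 0x4F335  — 2 lookups

Access #4 fault: NONE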